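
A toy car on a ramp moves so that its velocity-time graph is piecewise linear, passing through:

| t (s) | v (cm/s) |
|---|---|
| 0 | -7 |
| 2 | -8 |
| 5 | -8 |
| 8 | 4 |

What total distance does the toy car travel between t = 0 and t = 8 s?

49 cm

Total distance travelled is ∫|v| dt — sum the magnitudes of each area piece.
0–2 s: |½(-7 + -8)(2)| = 15 cm
2–5 s: |-8| × 3 = 24 cm
5–8 s: v = 0 at t = 7 s; triangle areas 8 + 2 = 10 cm
Total distance = 49 cm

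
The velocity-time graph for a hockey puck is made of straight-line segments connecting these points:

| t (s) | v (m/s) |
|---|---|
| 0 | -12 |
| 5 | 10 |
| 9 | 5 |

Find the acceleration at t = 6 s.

Acceleration is the slope of the v-t graph on 5–9 s: (5 − 10)/(9 − 5) = -1.25 m/s².

-1.25 m/s²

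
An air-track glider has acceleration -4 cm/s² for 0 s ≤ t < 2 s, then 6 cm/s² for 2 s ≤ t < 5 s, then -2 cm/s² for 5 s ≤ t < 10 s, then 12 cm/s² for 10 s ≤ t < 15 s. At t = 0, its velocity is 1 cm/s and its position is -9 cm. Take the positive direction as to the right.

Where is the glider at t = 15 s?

176 cm

On each constant-a segment, Δv = aΔt and Δx = v₀Δt + ½aΔt²; chain segment to segment.
0–2 s: v starts 1 cm/s; Δx = 1·2 + ½·-4·2² = -6 cm; v ends -7 cm/s.
2–5 s: v starts -7 cm/s; Δx = -7·3 + ½·6·3² = 6 cm; v ends 11 cm/s.
5–10 s: v starts 11 cm/s; Δx = 11·5 + ½·-2·5² = 30 cm; v ends 1 cm/s.
10–15 s: v starts 1 cm/s; Δx = 1·5 + ½·12·5² = 155 cm; v ends 61 cm/s.
x(15) = -9 + Σ Δx = 176 cm.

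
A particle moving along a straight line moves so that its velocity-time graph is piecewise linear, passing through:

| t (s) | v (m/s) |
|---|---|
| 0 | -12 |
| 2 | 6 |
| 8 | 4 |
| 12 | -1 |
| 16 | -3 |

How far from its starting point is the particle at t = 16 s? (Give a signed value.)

22 m

Net displacement equals the area under the velocity-time graph (areas below the axis count negative).
0–2 s: ½(-12 + 6)(2) = -6 m
2–8 s: ½(6 + 4)(6) = 30 m
8–12 s: ½(4 + -1)(4) = 6 m
12–16 s: ½(-1 + -3)(4) = -8 m
Net displacement = 22 m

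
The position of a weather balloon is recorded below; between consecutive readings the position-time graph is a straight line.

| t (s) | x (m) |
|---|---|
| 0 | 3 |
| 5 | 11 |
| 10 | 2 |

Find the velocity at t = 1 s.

1.6 m/s

Velocity is the slope of the x-t graph on 0–5 s: (11 − 3)/(5 − 0) = 1.6 m/s.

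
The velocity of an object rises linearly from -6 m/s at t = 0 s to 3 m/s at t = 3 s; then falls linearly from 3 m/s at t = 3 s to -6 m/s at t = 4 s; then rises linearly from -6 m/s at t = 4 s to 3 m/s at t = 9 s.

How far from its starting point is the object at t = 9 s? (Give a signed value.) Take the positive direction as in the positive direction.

-13.5 m

Net displacement equals the area under the velocity-time graph (areas below the axis count negative).
0–3 s: ½(-6 + 3)(3) = -4.5 m
3–4 s: ½(3 + -6)(1) = -1.5 m
4–9 s: ½(-6 + 3)(5) = -7.5 m
Net displacement = -13.5 m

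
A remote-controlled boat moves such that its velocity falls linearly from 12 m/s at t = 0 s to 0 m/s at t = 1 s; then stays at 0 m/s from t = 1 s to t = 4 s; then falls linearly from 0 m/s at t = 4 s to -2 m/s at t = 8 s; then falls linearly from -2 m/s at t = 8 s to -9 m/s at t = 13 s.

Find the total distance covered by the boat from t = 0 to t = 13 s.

37.5 m

Total distance travelled is ∫|v| dt — sum the magnitudes of each area piece.
0–1 s: |½(12 + 0)(1)| = 6 m
1–4 s: |0| × 3 = 0 m
4–8 s: |½(0 + -2)(4)| = 4 m
8–13 s: |½(-2 + -9)(5)| = 27.5 m
Total distance = 37.5 m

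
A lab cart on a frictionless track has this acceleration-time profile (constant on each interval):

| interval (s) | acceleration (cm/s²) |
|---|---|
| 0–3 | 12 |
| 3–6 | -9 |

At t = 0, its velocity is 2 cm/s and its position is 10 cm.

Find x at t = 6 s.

On each constant-a segment, Δv = aΔt and Δx = v₀Δt + ½aΔt²; chain segment to segment.
0–3 s: v starts 2 cm/s; Δx = 2·3 + ½·12·3² = 60 cm; v ends 38 cm/s.
3–6 s: v starts 38 cm/s; Δx = 38·3 + ½·-9·3² = 73.5 cm; v ends 11 cm/s.
x(6) = 10 + Σ Δx = 143.5 cm.

143.5 cm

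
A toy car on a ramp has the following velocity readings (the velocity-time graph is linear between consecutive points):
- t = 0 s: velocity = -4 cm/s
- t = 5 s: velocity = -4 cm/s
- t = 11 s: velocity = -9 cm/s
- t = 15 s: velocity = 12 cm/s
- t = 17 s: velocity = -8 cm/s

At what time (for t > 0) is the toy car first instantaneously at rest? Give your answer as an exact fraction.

v changes sign on 11–15 s (from -9 to 12); the graph is linear there, so v = 0 at t = 11 + (9)·(15 − 11)/(12 − -9) = 89/7 s.

t = 89/7 s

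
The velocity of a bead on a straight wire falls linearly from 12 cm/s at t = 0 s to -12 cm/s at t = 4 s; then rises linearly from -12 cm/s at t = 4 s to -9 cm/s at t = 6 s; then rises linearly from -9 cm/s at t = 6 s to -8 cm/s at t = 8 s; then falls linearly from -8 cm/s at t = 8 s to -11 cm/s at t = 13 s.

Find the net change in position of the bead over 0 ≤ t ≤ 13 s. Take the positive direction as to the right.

-85.5 cm

Net displacement equals the area under the velocity-time graph (areas below the axis count negative).
0–4 s: ½(12 + -12)(4) = 0 cm
4–6 s: ½(-12 + -9)(2) = -21 cm
6–8 s: ½(-9 + -8)(2) = -17 cm
8–13 s: ½(-8 + -11)(5) = -47.5 cm
Net displacement = -85.5 cm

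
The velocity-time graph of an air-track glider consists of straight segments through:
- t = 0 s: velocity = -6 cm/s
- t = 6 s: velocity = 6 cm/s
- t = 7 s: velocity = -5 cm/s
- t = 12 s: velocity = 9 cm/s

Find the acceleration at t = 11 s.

2.8 cm/s²

Acceleration is the slope of the v-t graph on 7–12 s: (9 − -5)/(12 − 7) = 2.8 cm/s².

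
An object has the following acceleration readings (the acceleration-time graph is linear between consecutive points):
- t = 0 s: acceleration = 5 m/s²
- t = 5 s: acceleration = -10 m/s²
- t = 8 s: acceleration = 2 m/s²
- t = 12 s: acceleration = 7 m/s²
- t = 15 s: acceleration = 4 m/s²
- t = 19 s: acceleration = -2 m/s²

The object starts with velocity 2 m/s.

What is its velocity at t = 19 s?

16 m/s

Δv equals the area under the a-t graph; then v = v₀ + Δv.
0–5 s: ½(5 + -10)(5) = -12.5 m/s
5–8 s: ½(-10 + 2)(3) = -12 m/s
8–12 s: ½(2 + 7)(4) = 18 m/s
12–15 s: ½(7 + 4)(3) = 16.5 m/s
15–19 s: ½(4 + -2)(4) = 4 m/s
Δv = 14 m/s, so v(19) = 2 + (14) = 16 m/s.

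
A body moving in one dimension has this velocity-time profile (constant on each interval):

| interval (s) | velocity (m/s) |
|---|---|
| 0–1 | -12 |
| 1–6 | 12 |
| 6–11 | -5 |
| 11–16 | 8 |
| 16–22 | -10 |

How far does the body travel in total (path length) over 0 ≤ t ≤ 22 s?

197 m

Distance (not displacement) is the total path length: add the absolute areas under v-t.
0–1 s: |-12| × 1 = 12 m
1–6 s: |12| × 5 = 60 m
6–11 s: |-5| × 5 = 25 m
11–16 s: |8| × 5 = 40 m
16–22 s: |-10| × 6 = 60 m
Total distance = 197 m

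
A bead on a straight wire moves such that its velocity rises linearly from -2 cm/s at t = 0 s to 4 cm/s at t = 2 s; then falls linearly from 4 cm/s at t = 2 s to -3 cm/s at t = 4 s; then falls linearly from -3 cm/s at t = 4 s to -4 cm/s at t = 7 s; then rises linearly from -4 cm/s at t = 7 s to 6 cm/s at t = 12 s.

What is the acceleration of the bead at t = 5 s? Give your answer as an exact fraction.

-1/3 cm/s²

Acceleration is the slope of the v-t graph on 4–7 s: (-4 − -3)/(7 − 4) = -1/3 cm/s².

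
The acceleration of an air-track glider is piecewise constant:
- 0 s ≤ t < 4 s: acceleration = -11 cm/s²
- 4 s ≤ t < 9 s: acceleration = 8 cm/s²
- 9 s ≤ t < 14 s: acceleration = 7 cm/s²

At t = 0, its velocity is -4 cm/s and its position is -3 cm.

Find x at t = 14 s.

-199.5 cm

On each constant-a segment, Δv = aΔt and Δx = v₀Δt + ½aΔt²; chain segment to segment.
0–4 s: v starts -4 cm/s; Δx = -4·4 + ½·-11·4² = -104 cm; v ends -48 cm/s.
4–9 s: v starts -48 cm/s; Δx = -48·5 + ½·8·5² = -140 cm; v ends -8 cm/s.
9–14 s: v starts -8 cm/s; Δx = -8·5 + ½·7·5² = 47.5 cm; v ends 27 cm/s.
x(14) = -3 + Σ Δx = -199.5 cm.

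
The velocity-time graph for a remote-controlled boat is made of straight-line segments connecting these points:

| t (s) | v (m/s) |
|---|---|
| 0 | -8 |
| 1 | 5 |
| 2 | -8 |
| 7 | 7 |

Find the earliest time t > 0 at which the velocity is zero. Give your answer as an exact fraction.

t = 8/13 s

v changes sign on 0–1 s (from -8 to 5); the graph is linear there, so v = 0 at t = 0 + (8)·(1 − 0)/(5 − -8) = 8/13 s.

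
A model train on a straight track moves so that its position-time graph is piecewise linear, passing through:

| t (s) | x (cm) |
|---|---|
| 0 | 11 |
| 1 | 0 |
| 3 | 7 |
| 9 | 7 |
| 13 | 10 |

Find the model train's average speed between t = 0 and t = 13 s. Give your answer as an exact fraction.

Average speed = (total path length)/(elapsed time); on a piecewise-linear x-t graph the path length is Σ|Δx|.
0–1 s: |Δx| = |0 − 11| = 11 cm
1–3 s: |Δx| = |7 − 0| = 7 cm
3–9 s: |Δx| = |7 − 7| = 0 cm
9–13 s: |Δx| = |10 − 7| = 3 cm
Total path = 21 cm; average speed = 21/13 = 21/13 cm/s.

21/13 cm/s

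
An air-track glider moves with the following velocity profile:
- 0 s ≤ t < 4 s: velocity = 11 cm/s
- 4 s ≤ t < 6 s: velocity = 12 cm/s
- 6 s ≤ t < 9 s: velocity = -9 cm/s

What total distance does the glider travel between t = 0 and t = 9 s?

Total distance travelled is ∫|v| dt — sum the magnitudes of each area piece.
0–4 s: |11| × 4 = 44 cm
4–6 s: |12| × 2 = 24 cm
6–9 s: |-9| × 3 = 27 cm
Total distance = 95 cm

95 cm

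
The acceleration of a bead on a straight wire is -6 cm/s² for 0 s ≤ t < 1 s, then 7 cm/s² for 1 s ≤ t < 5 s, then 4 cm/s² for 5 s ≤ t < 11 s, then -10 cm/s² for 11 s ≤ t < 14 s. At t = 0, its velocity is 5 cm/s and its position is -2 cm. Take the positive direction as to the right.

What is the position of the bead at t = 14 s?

394 cm

On each constant-a segment, Δv = aΔt and Δx = v₀Δt + ½aΔt²; chain segment to segment.
0–1 s: v starts 5 cm/s; Δx = 5·1 + ½·-6·1² = 2 cm; v ends -1 cm/s.
1–5 s: v starts -1 cm/s; Δx = -1·4 + ½·7·4² = 52 cm; v ends 27 cm/s.
5–11 s: v starts 27 cm/s; Δx = 27·6 + ½·4·6² = 234 cm; v ends 51 cm/s.
11–14 s: v starts 51 cm/s; Δx = 51·3 + ½·-10·3² = 108 cm; v ends 21 cm/s.
x(14) = -2 + Σ Δx = 394 cm.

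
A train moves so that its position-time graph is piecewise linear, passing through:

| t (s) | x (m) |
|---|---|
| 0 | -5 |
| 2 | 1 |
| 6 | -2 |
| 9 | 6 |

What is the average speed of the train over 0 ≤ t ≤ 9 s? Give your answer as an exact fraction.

Average speed = (total path length)/(elapsed time); on a piecewise-linear x-t graph the path length is Σ|Δx|.
0–2 s: |Δx| = |1 − -5| = 6 m
2–6 s: |Δx| = |-2 − 1| = 3 m
6–9 s: |Δx| = |6 − -2| = 8 m
Total path = 17 m; average speed = 17/9 = 17/9 m/s.

17/9 m/s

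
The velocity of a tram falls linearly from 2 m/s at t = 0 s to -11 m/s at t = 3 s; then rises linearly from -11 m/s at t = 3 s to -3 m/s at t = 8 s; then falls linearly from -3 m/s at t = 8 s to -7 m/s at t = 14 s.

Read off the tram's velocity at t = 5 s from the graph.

-7.8 m/s

On 3–8 s the graph is linear from -11 to -3 m/s: v(5) = -11 + (-3 − -11)·(5 − 3)/(8 − 3) = -7.8 m/s.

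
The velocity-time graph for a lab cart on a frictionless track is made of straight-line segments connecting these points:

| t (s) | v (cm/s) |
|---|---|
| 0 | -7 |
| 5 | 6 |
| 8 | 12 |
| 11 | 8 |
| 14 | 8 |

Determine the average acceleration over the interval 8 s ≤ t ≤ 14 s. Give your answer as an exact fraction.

-2/3 cm/s²

Average acceleration = Δv/Δt = (8 − 12)/(14 − 8) = -2/3 cm/s².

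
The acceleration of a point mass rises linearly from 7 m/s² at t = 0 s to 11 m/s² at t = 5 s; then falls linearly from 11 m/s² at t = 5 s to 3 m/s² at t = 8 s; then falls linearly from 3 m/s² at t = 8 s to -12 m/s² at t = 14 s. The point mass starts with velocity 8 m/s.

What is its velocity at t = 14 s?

Δv equals the area under the a-t graph; then v = v₀ + Δv.
0–5 s: ½(7 + 11)(5) = 45 m/s
5–8 s: ½(11 + 3)(3) = 21 m/s
8–14 s: ½(3 + -12)(6) = -27 m/s
Δv = 39 m/s, so v(14) = 8 + (39) = 47 m/s.

47 m/s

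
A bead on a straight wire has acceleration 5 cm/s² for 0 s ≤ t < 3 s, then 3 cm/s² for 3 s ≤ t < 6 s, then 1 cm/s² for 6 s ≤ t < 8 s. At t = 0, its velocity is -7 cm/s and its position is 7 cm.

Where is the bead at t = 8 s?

On each constant-a segment, Δv = aΔt and Δx = v₀Δt + ½aΔt²; chain segment to segment.
0–3 s: v starts -7 cm/s; Δx = -7·3 + ½·5·3² = 1.5 cm; v ends 8 cm/s.
3–6 s: v starts 8 cm/s; Δx = 8·3 + ½·3·3² = 37.5 cm; v ends 17 cm/s.
6–8 s: v starts 17 cm/s; Δx = 17·2 + ½·1·2² = 36 cm; v ends 19 cm/s.
x(8) = 7 + Σ Δx = 82 cm.

82 cm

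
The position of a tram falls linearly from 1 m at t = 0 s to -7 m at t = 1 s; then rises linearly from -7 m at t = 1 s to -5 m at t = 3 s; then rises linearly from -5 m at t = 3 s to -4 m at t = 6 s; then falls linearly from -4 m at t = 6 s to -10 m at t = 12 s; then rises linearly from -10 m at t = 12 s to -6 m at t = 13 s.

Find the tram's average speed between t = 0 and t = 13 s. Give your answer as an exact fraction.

21/13 m/s

Average speed = (total path length)/(elapsed time); on a piecewise-linear x-t graph the path length is Σ|Δx|.
0–1 s: |Δx| = |-7 − 1| = 8 m
1–3 s: |Δx| = |-5 − -7| = 2 m
3–6 s: |Δx| = |-4 − -5| = 1 m
6–12 s: |Δx| = |-10 − -4| = 6 m
12–13 s: |Δx| = |-6 − -10| = 4 m
Total path = 21 m; average speed = 21/13 = 21/13 m/s.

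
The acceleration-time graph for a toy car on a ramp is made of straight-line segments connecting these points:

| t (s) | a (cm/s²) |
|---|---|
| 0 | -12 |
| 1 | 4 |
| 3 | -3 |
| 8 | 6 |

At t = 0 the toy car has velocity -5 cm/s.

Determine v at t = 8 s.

-0.5 cm/s

Δv equals the area under the a-t graph; then v = v₀ + Δv.
0–1 s: ½(-12 + 4)(1) = -4 cm/s
1–3 s: ½(4 + -3)(2) = 1 cm/s
3–8 s: ½(-3 + 6)(5) = 7.5 cm/s
Δv = 4.5 cm/s, so v(8) = -5 + (4.5) = -0.5 cm/s.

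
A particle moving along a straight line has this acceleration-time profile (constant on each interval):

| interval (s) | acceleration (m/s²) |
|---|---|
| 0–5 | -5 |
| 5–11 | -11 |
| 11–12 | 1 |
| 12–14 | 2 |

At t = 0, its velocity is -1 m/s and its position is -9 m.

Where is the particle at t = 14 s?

-700 m

On each constant-a segment, Δv = aΔt and Δx = v₀Δt + ½aΔt²; chain segment to segment.
0–5 s: v starts -1 m/s; Δx = -1·5 + ½·-5·5² = -67.5 m; v ends -26 m/s.
5–11 s: v starts -26 m/s; Δx = -26·6 + ½·-11·6² = -354 m; v ends -92 m/s.
11–12 s: v starts -92 m/s; Δx = -92·1 + ½·1·1² = -91.5 m; v ends -91 m/s.
12–14 s: v starts -91 m/s; Δx = -91·2 + ½·2·2² = -178 m; v ends -87 m/s.
x(14) = -9 + Σ Δx = -700 m.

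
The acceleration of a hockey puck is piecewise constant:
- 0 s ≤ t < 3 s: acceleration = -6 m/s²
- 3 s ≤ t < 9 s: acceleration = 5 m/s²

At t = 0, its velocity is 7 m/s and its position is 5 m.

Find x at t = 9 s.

23 m

On each constant-a segment, Δv = aΔt and Δx = v₀Δt + ½aΔt²; chain segment to segment.
0–3 s: v starts 7 m/s; Δx = 7·3 + ½·-6·3² = -6 m; v ends -11 m/s.
3–9 s: v starts -11 m/s; Δx = -11·6 + ½·5·6² = 24 m; v ends 19 m/s.
x(9) = 5 + Σ Δx = 23 m.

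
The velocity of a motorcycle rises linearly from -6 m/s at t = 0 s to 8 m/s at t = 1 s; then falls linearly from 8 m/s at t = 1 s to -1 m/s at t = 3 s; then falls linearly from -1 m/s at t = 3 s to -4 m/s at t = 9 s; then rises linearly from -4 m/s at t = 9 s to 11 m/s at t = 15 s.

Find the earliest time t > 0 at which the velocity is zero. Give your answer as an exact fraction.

v changes sign on 0–1 s (from -6 to 8); the graph is linear there, so v = 0 at t = 0 + (6)·(1 − 0)/(8 − -6) = 3/7 s.

t = 3/7 s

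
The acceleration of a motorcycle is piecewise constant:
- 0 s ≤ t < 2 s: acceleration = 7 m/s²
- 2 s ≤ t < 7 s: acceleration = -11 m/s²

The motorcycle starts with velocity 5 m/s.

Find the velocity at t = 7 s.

Δv equals the area under the a-t graph; then v = v₀ + Δv.
0–2 s: 7 × 2 = 14 m/s
2–7 s: -11 × 5 = -55 m/s
Δv = -41 m/s, so v(7) = 5 + (-41) = -36 m/s.

-36 m/s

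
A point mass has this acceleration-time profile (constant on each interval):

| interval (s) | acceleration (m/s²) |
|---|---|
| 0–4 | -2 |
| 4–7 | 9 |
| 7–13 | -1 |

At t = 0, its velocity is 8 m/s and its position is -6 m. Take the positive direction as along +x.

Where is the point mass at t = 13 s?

194.5 m

On each constant-a segment, Δv = aΔt and Δx = v₀Δt + ½aΔt²; chain segment to segment.
0–4 s: v starts 8 m/s; Δx = 8·4 + ½·-2·4² = 16 m; v ends 0 m/s.
4–7 s: v starts 0 m/s; Δx = 0·3 + ½·9·3² = 40.5 m; v ends 27 m/s.
7–13 s: v starts 27 m/s; Δx = 27·6 + ½·-1·6² = 144 m; v ends 21 m/s.
x(13) = -6 + Σ Δx = 194.5 m.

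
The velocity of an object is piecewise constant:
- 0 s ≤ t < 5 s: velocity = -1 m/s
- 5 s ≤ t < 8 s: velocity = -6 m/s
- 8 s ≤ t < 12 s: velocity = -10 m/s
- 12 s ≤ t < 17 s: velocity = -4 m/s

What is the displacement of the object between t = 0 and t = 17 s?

Net displacement equals the area under the velocity-time graph (areas below the axis count negative).
0–5 s: -1 × 5 = -5 m
5–8 s: -6 × 3 = -18 m
8–12 s: -10 × 4 = -40 m
12–17 s: -4 × 5 = -20 m
Net displacement = -83 m

-83 m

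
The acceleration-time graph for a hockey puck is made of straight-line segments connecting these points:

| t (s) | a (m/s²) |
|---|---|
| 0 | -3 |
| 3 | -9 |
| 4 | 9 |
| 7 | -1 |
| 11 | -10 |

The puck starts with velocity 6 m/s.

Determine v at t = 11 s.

-22 m/s

Δv equals the area under the a-t graph; then v = v₀ + Δv.
0–3 s: ½(-3 + -9)(3) = -18 m/s
3–4 s: ½(-9 + 9)(1) = 0 m/s
4–7 s: ½(9 + -1)(3) = 12 m/s
7–11 s: ½(-1 + -10)(4) = -22 m/s
Δv = -28 m/s, so v(11) = 6 + (-28) = -22 m/s.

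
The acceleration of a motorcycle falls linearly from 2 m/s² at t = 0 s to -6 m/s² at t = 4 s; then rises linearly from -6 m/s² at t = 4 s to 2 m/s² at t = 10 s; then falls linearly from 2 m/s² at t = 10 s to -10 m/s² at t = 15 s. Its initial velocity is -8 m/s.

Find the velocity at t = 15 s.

-48 m/s

Δv equals the area under the a-t graph; then v = v₀ + Δv.
0–4 s: ½(2 + -6)(4) = -8 m/s
4–10 s: ½(-6 + 2)(6) = -12 m/s
10–15 s: ½(2 + -10)(5) = -20 m/s
Δv = -40 m/s, so v(15) = -8 + (-40) = -48 m/s.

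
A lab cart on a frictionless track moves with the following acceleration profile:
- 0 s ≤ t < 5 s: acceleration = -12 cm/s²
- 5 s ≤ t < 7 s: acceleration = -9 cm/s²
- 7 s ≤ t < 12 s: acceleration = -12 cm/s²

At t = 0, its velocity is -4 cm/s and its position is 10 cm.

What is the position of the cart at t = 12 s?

On each constant-a segment, Δv = aΔt and Δx = v₀Δt + ½aΔt²; chain segment to segment.
0–5 s: v starts -4 cm/s; Δx = -4·5 + ½·-12·5² = -170 cm; v ends -64 cm/s.
5–7 s: v starts -64 cm/s; Δx = -64·2 + ½·-9·2² = -146 cm; v ends -82 cm/s.
7–12 s: v starts -82 cm/s; Δx = -82·5 + ½·-12·5² = -560 cm; v ends -142 cm/s.
x(12) = 10 + Σ Δx = -866 cm.

-866 cm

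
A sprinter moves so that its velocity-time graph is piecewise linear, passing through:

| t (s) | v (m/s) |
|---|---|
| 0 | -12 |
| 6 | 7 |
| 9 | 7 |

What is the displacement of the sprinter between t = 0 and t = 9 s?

Net displacement equals the area under the velocity-time graph (areas below the axis count negative).
0–6 s: ½(-12 + 7)(6) = -15 m
6–9 s: 7 × 3 = 21 m
Net displacement = 6 m

6 m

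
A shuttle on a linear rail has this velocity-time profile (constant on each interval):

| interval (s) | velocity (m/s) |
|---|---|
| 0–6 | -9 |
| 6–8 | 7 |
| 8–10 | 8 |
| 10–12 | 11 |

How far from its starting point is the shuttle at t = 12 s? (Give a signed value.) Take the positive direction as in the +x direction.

Displacement is the signed area under the v-t curve.
0–6 s: -9 × 6 = -54 m
6–8 s: 7 × 2 = 14 m
8–10 s: 8 × 2 = 16 m
10–12 s: 11 × 2 = 22 m
Net displacement = -2 m

-2 m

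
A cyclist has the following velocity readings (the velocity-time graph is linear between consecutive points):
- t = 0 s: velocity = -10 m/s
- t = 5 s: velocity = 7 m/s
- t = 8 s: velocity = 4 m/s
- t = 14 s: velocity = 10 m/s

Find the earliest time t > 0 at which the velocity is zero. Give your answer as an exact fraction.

t = 50/17 s

v changes sign on 0–5 s (from -10 to 7); the graph is linear there, so v = 0 at t = 0 + (10)·(5 − 0)/(7 − -10) = 50/17 s.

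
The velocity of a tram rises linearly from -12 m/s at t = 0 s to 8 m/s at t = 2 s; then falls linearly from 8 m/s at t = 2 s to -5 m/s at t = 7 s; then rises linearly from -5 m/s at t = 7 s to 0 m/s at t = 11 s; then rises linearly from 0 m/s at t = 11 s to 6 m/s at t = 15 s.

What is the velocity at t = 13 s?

3 m/s

On 11–15 s the graph is linear from 0 to 6 m/s: v(13) = 0 + (6 − 0)·(13 − 11)/(15 − 11) = 3 m/s.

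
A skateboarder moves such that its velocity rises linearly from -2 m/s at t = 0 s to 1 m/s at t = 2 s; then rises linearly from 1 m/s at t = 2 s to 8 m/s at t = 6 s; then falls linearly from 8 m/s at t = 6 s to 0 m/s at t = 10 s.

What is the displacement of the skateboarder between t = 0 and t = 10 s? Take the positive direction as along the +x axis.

Displacement is the signed area under the v-t curve.
0–2 s: ½(-2 + 1)(2) = -1 m
2–6 s: ½(1 + 8)(4) = 18 m
6–10 s: ½(8 + 0)(4) = 16 m
Net displacement = 33 m

33 m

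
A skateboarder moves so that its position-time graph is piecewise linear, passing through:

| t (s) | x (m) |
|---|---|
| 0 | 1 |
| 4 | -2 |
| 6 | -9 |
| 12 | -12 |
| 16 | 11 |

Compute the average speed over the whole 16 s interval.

2.25 m/s

Average speed = (total path length)/(elapsed time); on a piecewise-linear x-t graph the path length is Σ|Δx|.
0–4 s: |Δx| = |-2 − 1| = 3 m
4–6 s: |Δx| = |-9 − -2| = 7 m
6–12 s: |Δx| = |-12 − -9| = 3 m
12–16 s: |Δx| = |11 − -12| = 23 m
Total path = 36 m; average speed = 36/16 = 2.25 m/s.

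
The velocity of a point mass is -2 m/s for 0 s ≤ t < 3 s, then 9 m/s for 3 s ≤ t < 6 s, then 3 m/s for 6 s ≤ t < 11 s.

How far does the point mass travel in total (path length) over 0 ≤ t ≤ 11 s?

Distance (not displacement) is the total path length: add the absolute areas under v-t.
0–3 s: |-2| × 3 = 6 m
3–6 s: |9| × 3 = 27 m
6–11 s: |3| × 5 = 15 m
Total distance = 48 m

48 m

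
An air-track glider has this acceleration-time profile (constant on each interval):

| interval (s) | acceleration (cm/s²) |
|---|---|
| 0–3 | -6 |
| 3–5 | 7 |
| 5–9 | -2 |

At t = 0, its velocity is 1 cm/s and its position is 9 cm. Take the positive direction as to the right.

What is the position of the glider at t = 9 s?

-63 cm

On each constant-a segment, Δv = aΔt and Δx = v₀Δt + ½aΔt²; chain segment to segment.
0–3 s: v starts 1 cm/s; Δx = 1·3 + ½·-6·3² = -24 cm; v ends -17 cm/s.
3–5 s: v starts -17 cm/s; Δx = -17·2 + ½·7·2² = -20 cm; v ends -3 cm/s.
5–9 s: v starts -3 cm/s; Δx = -3·4 + ½·-2·4² = -28 cm; v ends -11 cm/s.
x(9) = 9 + Σ Δx = -63 cm.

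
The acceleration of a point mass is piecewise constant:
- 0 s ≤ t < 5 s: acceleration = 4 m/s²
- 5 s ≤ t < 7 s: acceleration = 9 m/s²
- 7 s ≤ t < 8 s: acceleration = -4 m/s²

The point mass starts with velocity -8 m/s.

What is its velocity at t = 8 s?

26 m/s

Δv equals the area under the a-t graph; then v = v₀ + Δv.
0–5 s: 4 × 5 = 20 m/s
5–7 s: 9 × 2 = 18 m/s
7–8 s: -4 × 1 = -4 m/s
Δv = 34 m/s, so v(8) = -8 + (34) = 26 m/s.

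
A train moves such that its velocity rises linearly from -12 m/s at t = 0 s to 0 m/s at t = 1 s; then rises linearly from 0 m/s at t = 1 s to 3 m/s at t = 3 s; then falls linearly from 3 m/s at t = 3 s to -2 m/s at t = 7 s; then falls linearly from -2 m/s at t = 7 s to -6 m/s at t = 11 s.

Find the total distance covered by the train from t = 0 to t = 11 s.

30.2 m

Total distance travelled is ∫|v| dt — sum the magnitudes of each area piece.
0–1 s: |½(-12 + 0)(1)| = 6 m
1–3 s: |½(0 + 3)(2)| = 3 m
3–7 s: v = 0 at t = 5.4 s; triangle areas 3.6 + 1.6 = 5.2 m
7–11 s: |½(-2 + -6)(4)| = 16 m
Total distance = 30.2 m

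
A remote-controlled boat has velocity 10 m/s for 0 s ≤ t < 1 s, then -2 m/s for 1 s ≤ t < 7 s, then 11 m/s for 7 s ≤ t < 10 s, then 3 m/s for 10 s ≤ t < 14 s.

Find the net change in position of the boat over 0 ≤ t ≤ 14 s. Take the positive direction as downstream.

43 m

Net displacement equals the area under the velocity-time graph (areas below the axis count negative).
0–1 s: 10 × 1 = 10 m
1–7 s: -2 × 6 = -12 m
7–10 s: 11 × 3 = 33 m
10–14 s: 3 × 4 = 12 m
Net displacement = 43 m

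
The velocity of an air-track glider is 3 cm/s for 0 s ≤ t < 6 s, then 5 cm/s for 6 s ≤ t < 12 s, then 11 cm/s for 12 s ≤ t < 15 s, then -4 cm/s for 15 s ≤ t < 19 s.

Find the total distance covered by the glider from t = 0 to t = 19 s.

97 cm

Total distance travelled is ∫|v| dt — sum the magnitudes of each area piece.
0–6 s: |3| × 6 = 18 cm
6–12 s: |5| × 6 = 30 cm
12–15 s: |11| × 3 = 33 cm
15–19 s: |-4| × 4 = 16 cm
Total distance = 97 cm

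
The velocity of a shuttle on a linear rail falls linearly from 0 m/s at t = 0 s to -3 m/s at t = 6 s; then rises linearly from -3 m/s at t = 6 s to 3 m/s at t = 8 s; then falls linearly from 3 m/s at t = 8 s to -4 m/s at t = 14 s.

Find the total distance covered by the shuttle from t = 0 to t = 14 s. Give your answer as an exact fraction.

Distance (not displacement) is the total path length: add the absolute areas under v-t.
0–6 s: |½(0 + -3)(6)| = 9 m
6–8 s: v = 0 at t = 7 s; triangle areas 1.5 + 1.5 = 3 m
8–14 s: v = 0 at t = 74/7 s; triangle areas 27/7 + 48/7 = 75/7 m
Total distance = 159/7 m

159/7 m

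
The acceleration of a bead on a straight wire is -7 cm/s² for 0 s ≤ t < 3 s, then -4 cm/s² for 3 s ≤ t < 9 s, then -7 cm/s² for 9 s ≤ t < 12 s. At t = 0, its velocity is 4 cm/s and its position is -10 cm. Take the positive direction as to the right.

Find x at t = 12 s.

-358 cm

On each constant-a segment, Δv = aΔt and Δx = v₀Δt + ½aΔt²; chain segment to segment.
0–3 s: v starts 4 cm/s; Δx = 4·3 + ½·-7·3² = -19.5 cm; v ends -17 cm/s.
3–9 s: v starts -17 cm/s; Δx = -17·6 + ½·-4·6² = -174 cm; v ends -41 cm/s.
9–12 s: v starts -41 cm/s; Δx = -41·3 + ½·-7·3² = -154.5 cm; v ends -62 cm/s.
x(12) = -10 + Σ Δx = -358 cm.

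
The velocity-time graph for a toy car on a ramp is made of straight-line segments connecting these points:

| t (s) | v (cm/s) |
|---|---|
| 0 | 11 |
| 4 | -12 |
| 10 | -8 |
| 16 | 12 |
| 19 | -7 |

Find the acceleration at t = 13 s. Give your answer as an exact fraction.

10/3 cm/s²

Acceleration is the slope of the v-t graph on 10–16 s: (12 − -8)/(16 − 10) = 10/3 cm/s².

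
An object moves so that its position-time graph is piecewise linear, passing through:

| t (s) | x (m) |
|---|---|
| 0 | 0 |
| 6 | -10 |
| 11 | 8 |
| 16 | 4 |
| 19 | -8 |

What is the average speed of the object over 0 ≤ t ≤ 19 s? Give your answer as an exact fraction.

Average speed = (total path length)/(elapsed time); on a piecewise-linear x-t graph the path length is Σ|Δx|.
0–6 s: |Δx| = |-10 − 0| = 10 m
6–11 s: |Δx| = |8 − -10| = 18 m
11–16 s: |Δx| = |4 − 8| = 4 m
16–19 s: |Δx| = |-8 − 4| = 12 m
Total path = 44 m; average speed = 44/19 = 44/19 m/s.

44/19 m/s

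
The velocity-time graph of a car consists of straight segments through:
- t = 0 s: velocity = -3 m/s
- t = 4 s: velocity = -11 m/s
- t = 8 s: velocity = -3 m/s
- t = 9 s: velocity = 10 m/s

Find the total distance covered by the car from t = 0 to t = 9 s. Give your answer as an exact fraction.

Total distance travelled is ∫|v| dt — sum the magnitudes of each area piece.
0–4 s: |½(-3 + -11)(4)| = 28 m
4–8 s: |½(-11 + -3)(4)| = 28 m
8–9 s: v = 0 at t = 107/13 s; triangle areas 9/26 + 50/13 = 109/26 m
Total distance = 1565/26 m

1565/26 m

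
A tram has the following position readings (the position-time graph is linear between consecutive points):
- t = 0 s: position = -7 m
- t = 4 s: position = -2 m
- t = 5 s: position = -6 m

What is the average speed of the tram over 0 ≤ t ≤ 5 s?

Average speed = (total path length)/(elapsed time); on a piecewise-linear x-t graph the path length is Σ|Δx|.
0–4 s: |Δx| = |-2 − -7| = 5 m
4–5 s: |Δx| = |-6 − -2| = 4 m
Total path = 9 m; average speed = 9/5 = 1.8 m/s.

1.8 m/s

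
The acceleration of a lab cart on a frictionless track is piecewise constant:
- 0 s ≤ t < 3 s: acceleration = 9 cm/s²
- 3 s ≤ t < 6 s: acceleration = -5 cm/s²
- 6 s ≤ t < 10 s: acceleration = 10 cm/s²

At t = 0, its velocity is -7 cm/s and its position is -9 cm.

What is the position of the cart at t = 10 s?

On each constant-a segment, Δv = aΔt and Δx = v₀Δt + ½aΔt²; chain segment to segment.
0–3 s: v starts -7 cm/s; Δx = -7·3 + ½·9·3² = 19.5 cm; v ends 20 cm/s.
3–6 s: v starts 20 cm/s; Δx = 20·3 + ½·-5·3² = 37.5 cm; v ends 5 cm/s.
6–10 s: v starts 5 cm/s; Δx = 5·4 + ½·10·4² = 100 cm; v ends 45 cm/s.
x(10) = -9 + Σ Δx = 148 cm.

148 cm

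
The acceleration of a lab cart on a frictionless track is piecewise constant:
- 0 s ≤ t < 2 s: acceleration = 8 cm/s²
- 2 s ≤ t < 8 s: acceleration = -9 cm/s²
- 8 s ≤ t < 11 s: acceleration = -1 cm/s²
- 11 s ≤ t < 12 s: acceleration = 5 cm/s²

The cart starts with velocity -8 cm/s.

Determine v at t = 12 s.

-44 cm/s

Δv equals the area under the a-t graph; then v = v₀ + Δv.
0–2 s: 8 × 2 = 16 cm/s
2–8 s: -9 × 6 = -54 cm/s
8–11 s: -1 × 3 = -3 cm/s
11–12 s: 5 × 1 = 5 cm/s
Δv = -36 cm/s, so v(12) = -8 + (-36) = -44 cm/s.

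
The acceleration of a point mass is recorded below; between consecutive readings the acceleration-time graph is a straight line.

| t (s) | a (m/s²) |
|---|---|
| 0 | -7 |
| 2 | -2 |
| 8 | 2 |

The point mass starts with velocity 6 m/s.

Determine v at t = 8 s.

-3 m/s

Δv equals the area under the a-t graph; then v = v₀ + Δv.
0–2 s: ½(-7 + -2)(2) = -9 m/s
2–8 s: ½(-2 + 2)(6) = 0 m/s
Δv = -9 m/s, so v(8) = 6 + (-9) = -3 m/s.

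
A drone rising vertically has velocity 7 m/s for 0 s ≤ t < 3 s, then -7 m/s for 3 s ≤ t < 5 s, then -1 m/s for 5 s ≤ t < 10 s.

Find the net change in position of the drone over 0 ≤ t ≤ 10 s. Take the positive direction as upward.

2 m

Net displacement equals the area under the velocity-time graph (areas below the axis count negative).
0–3 s: 7 × 3 = 21 m
3–5 s: -7 × 2 = -14 m
5–10 s: -1 × 5 = -5 m
Net displacement = 2 m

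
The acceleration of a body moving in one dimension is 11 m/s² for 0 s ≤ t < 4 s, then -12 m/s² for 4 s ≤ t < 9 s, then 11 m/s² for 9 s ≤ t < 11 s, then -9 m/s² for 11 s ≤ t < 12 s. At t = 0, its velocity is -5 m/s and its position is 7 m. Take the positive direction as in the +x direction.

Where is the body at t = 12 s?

On each constant-a segment, Δv = aΔt and Δx = v₀Δt + ½aΔt²; chain segment to segment.
0–4 s: v starts -5 m/s; Δx = -5·4 + ½·11·4² = 68 m; v ends 39 m/s.
4–9 s: v starts 39 m/s; Δx = 39·5 + ½·-12·5² = 45 m; v ends -21 m/s.
9–11 s: v starts -21 m/s; Δx = -21·2 + ½·11·2² = -20 m; v ends 1 m/s.
11–12 s: v starts 1 m/s; Δx = 1·1 + ½·-9·1² = -3.5 m; v ends -8 m/s.
x(12) = 7 + Σ Δx = 96.5 m.

96.5 m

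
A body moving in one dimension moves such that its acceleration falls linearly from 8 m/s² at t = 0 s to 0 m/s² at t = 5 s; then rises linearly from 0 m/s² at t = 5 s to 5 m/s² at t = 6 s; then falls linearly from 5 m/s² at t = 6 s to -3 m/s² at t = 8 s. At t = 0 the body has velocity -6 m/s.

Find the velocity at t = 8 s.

18.5 m/s

Δv equals the area under the a-t graph; then v = v₀ + Δv.
0–5 s: ½(8 + 0)(5) = 20 m/s
5–6 s: ½(0 + 5)(1) = 2.5 m/s
6–8 s: ½(5 + -3)(2) = 2 m/s
Δv = 24.5 m/s, so v(8) = -6 + (24.5) = 18.5 m/s.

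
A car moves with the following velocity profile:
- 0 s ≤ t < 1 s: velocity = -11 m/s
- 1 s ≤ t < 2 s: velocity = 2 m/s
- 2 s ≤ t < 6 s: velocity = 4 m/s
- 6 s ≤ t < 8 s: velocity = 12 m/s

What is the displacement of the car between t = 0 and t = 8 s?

Displacement is the signed area under the v-t curve.
0–1 s: -11 × 1 = -11 m
1–2 s: 2 × 1 = 2 m
2–6 s: 4 × 4 = 16 m
6–8 s: 12 × 2 = 24 m
Net displacement = 31 m

31 m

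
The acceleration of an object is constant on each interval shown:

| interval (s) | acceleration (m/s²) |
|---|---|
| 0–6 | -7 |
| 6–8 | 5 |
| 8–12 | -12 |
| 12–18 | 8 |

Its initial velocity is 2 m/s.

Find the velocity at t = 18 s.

-30 m/s

Δv equals the area under the a-t graph; then v = v₀ + Δv.
0–6 s: -7 × 6 = -42 m/s
6–8 s: 5 × 2 = 10 m/s
8–12 s: -12 × 4 = -48 m/s
12–18 s: 8 × 6 = 48 m/s
Δv = -32 m/s, so v(18) = 2 + (-32) = -30 m/s.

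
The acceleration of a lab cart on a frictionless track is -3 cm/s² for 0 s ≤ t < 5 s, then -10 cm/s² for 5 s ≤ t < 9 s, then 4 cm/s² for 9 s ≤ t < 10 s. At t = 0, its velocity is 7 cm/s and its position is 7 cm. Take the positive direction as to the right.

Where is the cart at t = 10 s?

On each constant-a segment, Δv = aΔt and Δx = v₀Δt + ½aΔt²; chain segment to segment.
0–5 s: v starts 7 cm/s; Δx = 7·5 + ½·-3·5² = -2.5 cm; v ends -8 cm/s.
5–9 s: v starts -8 cm/s; Δx = -8·4 + ½·-10·4² = -112 cm; v ends -48 cm/s.
9–10 s: v starts -48 cm/s; Δx = -48·1 + ½·4·1² = -46 cm; v ends -44 cm/s.
x(10) = 7 + Σ Δx = -153.5 cm.

-153.5 cm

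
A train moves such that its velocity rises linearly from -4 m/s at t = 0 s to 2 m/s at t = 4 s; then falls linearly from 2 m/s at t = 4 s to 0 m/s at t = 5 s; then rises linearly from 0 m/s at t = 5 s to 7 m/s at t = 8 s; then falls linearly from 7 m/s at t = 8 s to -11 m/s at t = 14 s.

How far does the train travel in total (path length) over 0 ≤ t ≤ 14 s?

Total distance travelled is ∫|v| dt — sum the magnitudes of each area piece.
0–4 s: v = 0 at t = 8/3 s; triangle areas 16/3 + 4/3 = 20/3 m
4–5 s: |½(2 + 0)(1)| = 1 m
5–8 s: |½(0 + 7)(3)| = 10.5 m
8–14 s: v = 0 at t = 31/3 s; triangle areas 49/6 + 121/6 = 85/3 m
Total distance = 46.5 m

46.5 m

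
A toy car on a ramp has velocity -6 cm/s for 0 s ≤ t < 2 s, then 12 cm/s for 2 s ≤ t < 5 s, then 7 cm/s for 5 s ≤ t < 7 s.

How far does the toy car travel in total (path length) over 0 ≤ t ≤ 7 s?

Distance (not displacement) is the total path length: add the absolute areas under v-t.
0–2 s: |-6| × 2 = 12 cm
2–5 s: |12| × 3 = 36 cm
5–7 s: |7| × 2 = 14 cm
Total distance = 62 cm

62 cm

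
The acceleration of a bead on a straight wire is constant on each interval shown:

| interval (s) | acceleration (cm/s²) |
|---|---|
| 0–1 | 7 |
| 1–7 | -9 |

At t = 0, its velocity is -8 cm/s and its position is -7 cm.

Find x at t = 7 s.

On each constant-a segment, Δv = aΔt and Δx = v₀Δt + ½aΔt²; chain segment to segment.
0–1 s: v starts -8 cm/s; Δx = -8·1 + ½·7·1² = -4.5 cm; v ends -1 cm/s.
1–7 s: v starts -1 cm/s; Δx = -1·6 + ½·-9·6² = -168 cm; v ends -55 cm/s.
x(7) = -7 + Σ Δx = -179.5 cm.

-179.5 cm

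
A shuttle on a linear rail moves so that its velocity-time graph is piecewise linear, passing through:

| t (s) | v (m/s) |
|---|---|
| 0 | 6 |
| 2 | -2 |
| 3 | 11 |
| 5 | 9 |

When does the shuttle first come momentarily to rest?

t = 1.5 s

v changes sign on 0–2 s (from 6 to -2); the graph is linear there, so v = 0 at t = 0 + (-6)·(2 − 0)/(-2 − 6) = 1.5 s.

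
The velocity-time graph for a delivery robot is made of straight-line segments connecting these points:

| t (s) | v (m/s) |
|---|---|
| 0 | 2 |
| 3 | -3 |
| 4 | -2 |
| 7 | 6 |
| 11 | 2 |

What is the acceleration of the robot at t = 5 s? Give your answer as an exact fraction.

Acceleration is the slope of the v-t graph on 4–7 s: (6 − -2)/(7 − 4) = 8/3 m/s².

8/3 m/s²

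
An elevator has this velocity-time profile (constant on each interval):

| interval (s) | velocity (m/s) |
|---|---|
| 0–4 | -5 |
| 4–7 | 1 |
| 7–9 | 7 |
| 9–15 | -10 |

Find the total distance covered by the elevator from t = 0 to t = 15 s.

97 m

Distance (not displacement) is the total path length: add the absolute areas under v-t.
0–4 s: |-5| × 4 = 20 m
4–7 s: |1| × 3 = 3 m
7–9 s: |7| × 2 = 14 m
9–15 s: |-10| × 6 = 60 m
Total distance = 97 m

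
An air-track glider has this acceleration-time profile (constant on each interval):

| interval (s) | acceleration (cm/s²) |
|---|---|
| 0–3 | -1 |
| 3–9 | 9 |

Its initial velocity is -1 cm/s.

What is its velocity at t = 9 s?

50 cm/s

Δv equals the area under the a-t graph; then v = v₀ + Δv.
0–3 s: -1 × 3 = -3 cm/s
3–9 s: 9 × 6 = 54 cm/s
Δv = 51 cm/s, so v(9) = -1 + (51) = 50 cm/s.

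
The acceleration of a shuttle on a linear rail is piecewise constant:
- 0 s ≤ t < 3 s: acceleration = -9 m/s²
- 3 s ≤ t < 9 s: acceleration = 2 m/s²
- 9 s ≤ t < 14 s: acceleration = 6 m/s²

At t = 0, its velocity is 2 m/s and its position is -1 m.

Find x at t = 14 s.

-139.5 m

On each constant-a segment, Δv = aΔt and Δx = v₀Δt + ½aΔt²; chain segment to segment.
0–3 s: v starts 2 m/s; Δx = 2·3 + ½·-9·3² = -34.5 m; v ends -25 m/s.
3–9 s: v starts -25 m/s; Δx = -25·6 + ½·2·6² = -114 m; v ends -13 m/s.
9–14 s: v starts -13 m/s; Δx = -13·5 + ½·6·5² = 10 m; v ends 17 m/s.
x(14) = -1 + Σ Δx = -139.5 m.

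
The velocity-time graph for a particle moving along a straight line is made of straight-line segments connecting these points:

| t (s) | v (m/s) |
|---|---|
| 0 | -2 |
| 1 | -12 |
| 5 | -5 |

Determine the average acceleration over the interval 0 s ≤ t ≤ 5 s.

-0.6 m/s²

Average acceleration = Δv/Δt = (-5 − -2)/(5 − 0) = -0.6 m/s².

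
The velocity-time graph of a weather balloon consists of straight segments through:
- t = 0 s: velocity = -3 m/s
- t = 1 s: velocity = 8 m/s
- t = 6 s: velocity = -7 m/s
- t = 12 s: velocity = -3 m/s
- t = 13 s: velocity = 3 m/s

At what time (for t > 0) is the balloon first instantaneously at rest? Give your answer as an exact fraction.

v changes sign on 0–1 s (from -3 to 8); the graph is linear there, so v = 0 at t = 0 + (3)·(1 − 0)/(8 − -3) = 3/11 s.

t = 3/11 s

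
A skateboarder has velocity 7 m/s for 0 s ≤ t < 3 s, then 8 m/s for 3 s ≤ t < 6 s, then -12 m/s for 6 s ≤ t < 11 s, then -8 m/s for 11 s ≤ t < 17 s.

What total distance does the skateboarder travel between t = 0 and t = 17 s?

Total distance travelled is ∫|v| dt — sum the magnitudes of each area piece.
0–3 s: |7| × 3 = 21 m
3–6 s: |8| × 3 = 24 m
6–11 s: |-12| × 5 = 60 m
11–17 s: |-8| × 6 = 48 m
Total distance = 153 m

153 m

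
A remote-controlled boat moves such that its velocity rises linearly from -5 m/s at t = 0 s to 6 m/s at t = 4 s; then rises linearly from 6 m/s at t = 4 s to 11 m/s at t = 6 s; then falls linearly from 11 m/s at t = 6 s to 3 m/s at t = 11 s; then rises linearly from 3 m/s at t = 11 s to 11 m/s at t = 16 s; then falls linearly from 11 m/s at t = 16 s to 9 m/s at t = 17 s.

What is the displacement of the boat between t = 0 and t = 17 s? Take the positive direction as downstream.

99 m

Displacement is the signed area under the v-t curve.
0–4 s: ½(-5 + 6)(4) = 2 m
4–6 s: ½(6 + 11)(2) = 17 m
6–11 s: ½(11 + 3)(5) = 35 m
11–16 s: ½(3 + 11)(5) = 35 m
16–17 s: ½(11 + 9)(1) = 10 m
Net displacement = 99 m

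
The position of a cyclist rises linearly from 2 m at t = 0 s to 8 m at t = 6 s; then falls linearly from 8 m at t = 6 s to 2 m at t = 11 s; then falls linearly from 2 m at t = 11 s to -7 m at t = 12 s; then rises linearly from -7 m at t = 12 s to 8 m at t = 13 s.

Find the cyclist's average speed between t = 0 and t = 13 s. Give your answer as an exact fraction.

36/13 m/s

Average speed = (total path length)/(elapsed time); on a piecewise-linear x-t graph the path length is Σ|Δx|.
0–6 s: |Δx| = |8 − 2| = 6 m
6–11 s: |Δx| = |2 − 8| = 6 m
11–12 s: |Δx| = |-7 − 2| = 9 m
12–13 s: |Δx| = |8 − -7| = 15 m
Total path = 36 m; average speed = 36/13 = 36/13 m/s.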